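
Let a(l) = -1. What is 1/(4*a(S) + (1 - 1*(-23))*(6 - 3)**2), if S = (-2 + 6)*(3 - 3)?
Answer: 1/212 ≈ 0.0047170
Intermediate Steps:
S = 0 (S = 4*0 = 0)
1/(4*a(S) + (1 - 1*(-23))*(6 - 3)**2) = 1/(4*(-1) + (1 - 1*(-23))*(6 - 3)**2) = 1/(-4 + (1 + 23)*3**2) = 1/(-4 + 24*9) = 1/(-4 + 216) = 1/212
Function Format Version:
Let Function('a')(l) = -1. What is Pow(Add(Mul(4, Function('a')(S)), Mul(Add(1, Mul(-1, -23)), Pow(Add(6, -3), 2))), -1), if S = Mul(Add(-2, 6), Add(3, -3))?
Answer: Rational(1, 212) ≈ 0.0047170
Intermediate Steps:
S = 0 (S = Mul(4, 0) = 0)
Pow(Add(Mul(4, Function('a')(S)), Mul(Add(1, Mul(-1, -23)), Pow(Add(6, -3), 2))), -1) = Pow(Add(Mul(4, -1), Mul(Add(1, Mul(-1, -23)), Pow(Add(6, -3), 2))), -1) = Pow(Add(-4, Mul(Add(1, 23), Pow(3, 2))), -1) = Pow(Add(-4, Mul(24, 9)), -1) = Pow(Add(-4, 216), -1) = Pow(212, -1) = Rational(1, 212)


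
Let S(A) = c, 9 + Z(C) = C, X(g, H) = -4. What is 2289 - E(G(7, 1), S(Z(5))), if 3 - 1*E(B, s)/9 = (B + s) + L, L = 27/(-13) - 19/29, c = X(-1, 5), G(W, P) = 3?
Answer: 840111/377 ≈ 2228.4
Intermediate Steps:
Z(C) = -9 + C
c = -4
S(A) = -4
L = -1030/377 (L = 27*(-1/13) - 19*1/29 = -27/13 - 19/29 = -1030/377 ≈ -2.7321)
E(B, s) = 19449/377 - 9*B - 9*s (E(B, s) = 27 - 9*((B + s) - 1030/377) = 27 - 9*(-1030/377 + B + s) = 27 + (9270/377 - 9*B - 9*s) = 19449/377 - 9*B - 9*s)
2289 - E(G(7, 1), S(Z(5))) = 2289 - (19449/377 - 9*3 - 9*(-4)) = 2289 - (19449/377 - 27 + 36) = 2289 - 1*22842/377 = 2289 - 22842/377 = 840111/377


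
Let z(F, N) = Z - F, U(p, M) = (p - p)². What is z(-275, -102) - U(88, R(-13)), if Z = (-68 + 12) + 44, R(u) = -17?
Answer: 263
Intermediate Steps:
U(p, M) = 0 (U(p, M) = 0² = 0)
Z = -12 (Z = -56 + 44 = -12)
z(F, N) = -12 - F
z(-275, -102) - U(88, R(-13)) = (-12 - 1*(-275)) - 1*0 = (-12 + 275) + 0 = 263 + 0 = 263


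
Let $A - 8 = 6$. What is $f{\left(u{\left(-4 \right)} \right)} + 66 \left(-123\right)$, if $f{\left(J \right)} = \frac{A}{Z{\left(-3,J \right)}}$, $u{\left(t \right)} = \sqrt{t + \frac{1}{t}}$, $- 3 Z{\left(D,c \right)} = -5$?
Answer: $- \frac{40548}{5} \approx -8109.6$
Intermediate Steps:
$A = 14$ ($A = 8 + 6 = 14$)
$Z{\left(D,c \right)} = \frac{5}{3}$ ($Z{\left(D,c \right)} = \left(- \frac{1}{3}\right) \left(-5\right) = \frac{5}{3}$)
$f{\left(J \right)} = \frac{42}{5}$ ($f{\left(J \right)} = \frac{14}{\frac{5}{3}} = 14 \cdot \frac{3}{5} = \frac{42}{5}$)
$f{\left(u{\left(-4 \right)} \right)} + 66 \left(-123\right) = \frac{42}{5} + 66 \left(-123\right) = \frac{42}{5} - 8118 = - \frac{40548}{5}$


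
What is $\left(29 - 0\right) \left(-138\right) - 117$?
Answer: $-4119$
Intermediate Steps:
$\left(29 - 0\right) \left(-138\right) - 117 = \left(29 + 0\right) \left(-138\right) - 117 = 29 \left(-138\right) - 117 = -4002 - 117 = -4119$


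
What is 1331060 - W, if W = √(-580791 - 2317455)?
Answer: 1331060 - I*√2898246 ≈ 1.3311e+6 - 1702.4*I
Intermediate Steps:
W = I*√2898246 (W = √(-2898246) = I*√2898246 ≈ 1702.4*I)
1331060 - W = 1331060 - I*√2898246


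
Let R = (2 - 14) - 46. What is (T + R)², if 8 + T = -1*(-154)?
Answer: 7744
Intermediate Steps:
T = 146 (T = -8 - 1*(-154) = -8 + 154 = 146)
R = -58 (R = -12 - 46 = -58)
(T + R)² = (146 - 58)² = 88² = 7744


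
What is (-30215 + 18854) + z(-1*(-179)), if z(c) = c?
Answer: -11182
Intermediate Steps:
(-30215 + 18854) + z(-1*(-179)) = (-30215 + 18854) - 1*(-179) = -11361 + 179 = -11182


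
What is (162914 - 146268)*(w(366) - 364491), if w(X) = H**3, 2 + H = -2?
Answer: -6068382530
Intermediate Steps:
H = -4 (H = -2 - 2 = -4)
w(X) = -64 (w(X) = (-4)**3 = -64)
(162914 - 146268)*(w(366) - 364491) = (162914 - 146268)*(-64 - 364491) = 16646*(-364555) = -6068382530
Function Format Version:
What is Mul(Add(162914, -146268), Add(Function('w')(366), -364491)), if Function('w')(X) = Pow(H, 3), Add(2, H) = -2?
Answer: -6068382530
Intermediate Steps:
H = -4 (H = Add(-2, -2) = -4)
Function('w')(X) = -64 (Function('w')(X) = Pow(-4, 3) = -64)
Mul(Add(162914, -146268), Add(Function('w')(366), -364491)) = Mul(Add(162914, -146268), Add(-64, -364491)) = Mul(16646, -364555) = -6068382530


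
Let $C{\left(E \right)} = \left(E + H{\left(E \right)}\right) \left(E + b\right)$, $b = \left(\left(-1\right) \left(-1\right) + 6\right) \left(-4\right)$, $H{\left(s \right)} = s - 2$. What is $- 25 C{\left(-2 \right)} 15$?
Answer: $-67500$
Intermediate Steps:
$H{\left(s \right)} = -2 + s$ ($H{\left(s \right)} = s - 2 = -2 + s$)
$b = -28$ ($b = \left(1 + 6\right) \left(-4\right) = 7 \left(-4\right) = -28$)
$C{\left(E \right)} = \left(-28 + E\right) \left(-2 + 2 E\right)$ ($C{\left(E \right)} = \left(E + \left(-2 + E\right)\right) \left(E - 28\right) = \left(-2 + 2 E\right) \left(-28 + E\right) = \left(-28 + E\right) \left(-2 + 2 E\right)$)
$- 25 C{\left(-2 \right)} 15 = - 25 \left(56 - -116 + 2 \left(-2\right)^{2}\right) 15 = - 25 \left(56 + 116 + 2 \cdot 4\right) 15 = - 25 \left(56 + 116 + 8\right) 15 = \left(-25\right) 180 \cdot 15 = \left(-4500\right) 15 = -67500$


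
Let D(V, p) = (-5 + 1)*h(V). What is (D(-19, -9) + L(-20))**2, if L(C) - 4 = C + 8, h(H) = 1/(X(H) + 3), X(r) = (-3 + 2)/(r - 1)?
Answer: 322624/3721 ≈ 86.704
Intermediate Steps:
X(r) = -1/(-1 + r)
h(H) = 1/(3 - 1/(-1 + H)) (h(H) = 1/(-1/(-1 + H) + 3) = 1/(3 - 1/(-1 + H)))
L(C) = 12 + C (L(C) = 4 + (C + 8) = 4 + (8 + C) = 12 + C)
D(V, p) = -4*(-1 + V)/(-4 + 3*V) (D(V, p) = (-5 + 1)*((-1 + V)/(-4 + 3*V)) = -4*(-1 + V)/(-4 + 3*V))
(D(-19, -9) + L(-20))**2 = (4*(1 - 1*(-19))/(-4 + 3*(-19)) + (12 - 20))**2 = (4*(1 + 19)/(-4 - 57) - 8)**2 = (4*20/(-61) - 8)**2 = (4*(-1/61)*20 - 8)**2 = (-80/61 - 8)**2 = (-568/61)**2 = 322624/3721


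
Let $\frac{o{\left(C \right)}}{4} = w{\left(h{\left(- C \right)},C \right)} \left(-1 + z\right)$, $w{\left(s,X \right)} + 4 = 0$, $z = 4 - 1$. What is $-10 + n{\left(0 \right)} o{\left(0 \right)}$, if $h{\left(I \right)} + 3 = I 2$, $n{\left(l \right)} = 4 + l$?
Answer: $-138$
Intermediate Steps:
$z = 3$ ($z = 4 - 1 = 3$)
$h{\left(I \right)} = -3 + 2 I$ ($h{\left(I \right)} = -3 + I 2 = -3 + 2 I$)
$w{\left(s,X \right)} = -4$ ($w{\left(s,X \right)} = -4 + 0 = -4$)
$o{\left(C \right)} = -32$ ($o{\left(C \right)} = 4 \left(- 4 \left(-1 + 3\right)\right) = 4 \left(\left(-4\right) 2\right) = 4 \left(-8\right) = -32$)
$-10 + n{\left(0 \right)} o{\left(0 \right)} = -10 + \left(4 + 0\right) \left(-32\right) = -10 + 4 \left(-32\right) = -10 - 128 = -138$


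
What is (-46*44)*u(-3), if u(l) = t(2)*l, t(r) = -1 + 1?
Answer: 0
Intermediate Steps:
t(r) = 0
u(l) = 0 (u(l) = 0*l = 0)
(-46*44)*u(-3) = -46*44*0 = -2024*0 = 0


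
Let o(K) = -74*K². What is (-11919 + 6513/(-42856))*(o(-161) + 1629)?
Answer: 978974724899925/42856 ≈ 2.2843e+10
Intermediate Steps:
(-11919 + 6513/(-42856))*(o(-161) + 1629) = (-11919 + 6513/(-42856))*(-74*(-161)² + 1629) = (-11919 + 6513*(-1/42856))*(-74*25921 + 1629) = (-11919 - 6513/42856)*(-1918154 + 1629) = -510807177/42856*(-1916525) = 978974724899925/42856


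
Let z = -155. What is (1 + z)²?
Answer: 23716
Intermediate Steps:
(1 + z)² = (1 - 155)² = (-154)² = 23716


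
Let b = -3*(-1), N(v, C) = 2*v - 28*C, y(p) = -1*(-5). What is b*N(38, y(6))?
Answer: -192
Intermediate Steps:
y(p) = 5
N(v, C) = -28*C + 2*v
b = 3
b*N(38, y(6)) = 3*(-28*5 + 2*38) = 3*(-140 + 76) = 3*(-64) = -192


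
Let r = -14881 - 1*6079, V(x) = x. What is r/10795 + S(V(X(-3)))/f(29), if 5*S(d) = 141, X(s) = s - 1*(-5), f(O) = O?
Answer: -303421/313055 ≈ -0.96923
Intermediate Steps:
X(s) = 5 + s (X(s) = s + 5 = 5 + s)
S(d) = 141/5 (S(d) = (1/5)*141 = 141/5)
r = -20960 (r = -14881 - 6079 = -20960)
r/10795 + S(V(X(-3)))/f(29) = -20960/10795 + (141/5)/29 = -20960*1/10795 + (141/5)*(1/29) = -4192/2159 + 141/145 = -303421/313055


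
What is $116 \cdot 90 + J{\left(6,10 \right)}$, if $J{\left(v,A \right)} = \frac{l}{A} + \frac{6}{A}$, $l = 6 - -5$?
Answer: $\frac{104417}{10} \approx 10442.0$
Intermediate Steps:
$l = 11$ ($l = 6 + 5 = 11$)
$J{\left(v,A \right)} = \frac{17}{A}$ ($J{\left(v,A \right)} = \frac{11}{A} + \frac{6}{A} = \frac{17}{A}$)
$116 \cdot 90 + J{\left(6,10 \right)} = 116 \cdot 90 + \frac{17}{10} = 10440 + 17 \cdot \frac{1}{10} = 10440 + \frac{17}{10} = \frac{104417}{10}$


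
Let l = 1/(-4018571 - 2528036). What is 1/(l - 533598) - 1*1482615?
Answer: -5179154340438502612/3493256401987 ≈ -1.4826e+6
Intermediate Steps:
l = -1/6546607 (l = 1/(-6546607) = -1/6546607 ≈ -1.5275e-7)
1/(l - 533598) - 1*1482615 = 1/(-1/6546607 - 533598) - 1*1482615 = 1/(-3493256401987/6546607) - 1482615 = -6546607/3493256401987 - 1482615 = -5179154340438502612/3493256401987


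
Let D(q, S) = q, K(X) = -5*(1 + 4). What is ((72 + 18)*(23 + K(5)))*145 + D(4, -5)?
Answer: -26096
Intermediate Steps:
K(X) = -25 (K(X) = -5*5 = -25)
((72 + 18)*(23 + K(5)))*145 + D(4, -5) = ((72 + 18)*(23 - 25))*145 + 4 = (90*(-2))*145 + 4 = -180*145 + 4 = -26100 + 4 = -26096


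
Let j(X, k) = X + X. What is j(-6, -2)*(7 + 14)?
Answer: -252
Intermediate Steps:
j(X, k) = 2*X
j(-6, -2)*(7 + 14) = (2*(-6))*(7 + 14) = -12*21 = -252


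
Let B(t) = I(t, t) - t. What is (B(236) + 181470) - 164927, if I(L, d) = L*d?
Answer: 72003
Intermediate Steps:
B(t) = t**2 - t (B(t) = t*t - t = t**2 - t)
(B(236) + 181470) - 164927 = (236*(-1 + 236) + 181470) - 164927 = (236*235 + 181470) - 164927 = (55460 + 181470) - 164927 = 236930 - 164927 = 72003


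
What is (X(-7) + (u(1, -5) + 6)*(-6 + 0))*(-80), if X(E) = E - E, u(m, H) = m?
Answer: 3360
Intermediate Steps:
X(E) = 0
(X(-7) + (u(1, -5) + 6)*(-6 + 0))*(-80) = (0 + (1 + 6)*(-6 + 0))*(-80) = (0 + 7*(-6))*(-80) = (0 - 42)*(-80) = -42*(-80) = 3360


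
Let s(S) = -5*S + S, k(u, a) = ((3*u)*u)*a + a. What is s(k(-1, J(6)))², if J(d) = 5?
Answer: 6400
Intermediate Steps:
k(u, a) = a + 3*a*u² (k(u, a) = (3*u²)*a + a = 3*a*u² + a = a + 3*a*u²)
s(S) = -4*S
s(k(-1, J(6)))² = (-20*(1 + 3*(-1)²))² = (-20*(1 + 3*1))² = (-20*(1 + 3))² = (-20*4)² = (-4*20)² = (-80)² = 6400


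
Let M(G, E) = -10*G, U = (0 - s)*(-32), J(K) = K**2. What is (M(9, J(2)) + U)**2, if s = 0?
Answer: 8100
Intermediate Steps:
U = 0 (U = (0 - 1*0)*(-32) = (0 + 0)*(-32) = 0*(-32) = 0)
(M(9, J(2)) + U)**2 = (-10*9 + 0)**2 = (-90 + 0)**2 = (-90)**2 = 8100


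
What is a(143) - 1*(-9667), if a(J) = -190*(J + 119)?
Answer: -40113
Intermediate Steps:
a(J) = -22610 - 190*J (a(J) = -190*(119 + J) = -22610 - 190*J)
a(143) - 1*(-9667) = (-22610 - 190*143) - 1*(-9667) = (-22610 - 27170) + 9667 = -49780 + 9667 = -40113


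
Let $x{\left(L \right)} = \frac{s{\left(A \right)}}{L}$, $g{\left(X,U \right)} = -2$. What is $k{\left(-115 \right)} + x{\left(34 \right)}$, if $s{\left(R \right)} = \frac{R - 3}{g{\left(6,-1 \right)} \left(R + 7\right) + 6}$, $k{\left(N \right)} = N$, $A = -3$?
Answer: $- \frac{3907}{34} \approx -114.91$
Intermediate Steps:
$s{\left(R \right)} = \frac{-3 + R}{-8 - 2 R}$ ($s{\left(R \right)} = \frac{R - 3}{- 2 \left(R + 7\right) + 6} = \frac{-3 + R}{- 2 \left(7 + R\right) + 6} = \frac{-3 + R}{\left(-14 - 2 R\right) + 6} = \frac{-3 + R}{-8 - 2 R}$)
$x{\left(L \right)} = \frac{3}{L}$ ($x{\left(L \right)} = \frac{\frac{1}{2} \frac{1}{4 - 3} \left(3 - -3\right)}{L} = \frac{\frac{1}{2} \cdot 1^{-1} \left(3 + 3\right)}{L} = \frac{\frac{1}{2} \cdot 1 \cdot 6}{L} = \frac{3}{L}$)
$k{\left(-115 \right)} + x{\left(34 \right)} = -115 + \frac{3}{34} = - \frac{3907}{34}$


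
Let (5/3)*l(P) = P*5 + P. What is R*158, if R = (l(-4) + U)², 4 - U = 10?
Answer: 1643832/25 ≈ 65753.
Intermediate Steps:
U = -6 (U = 4 - 1*10 = 4 - 10 = -6)
l(P) = 18*P/5 (l(P) = 3*(P*5 + P)/5 = 3*(5*P + P)/5 = 3*(6*P)/5 = 18*P/5)
R = 10404/25 (R = ((18/5)*(-4) - 6)² = (-72/5 - 6)² = (-102/5)² = 10404/25 ≈ 416.16)
R*158 = (10404/25)*158 = 1643832/25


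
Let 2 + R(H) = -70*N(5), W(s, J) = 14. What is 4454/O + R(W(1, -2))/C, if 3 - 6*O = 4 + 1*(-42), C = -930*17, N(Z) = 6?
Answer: 211261871/324105 ≈ 651.83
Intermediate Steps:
C = -15810
R(H) = -422 (R(H) = -2 - 70*6 = -2 - 420 = -422)
O = 41/6 (O = ½ - (4 + 1*(-42))/6 = ½ - (4 - 42)/6 = ½ - ⅙*(-38) = ½ + 19/3 = 41/6 ≈ 6.8333)
4454/O + R(W(1, -2))/C = 4454/(41/6) - 422/(-15810) = 4454*(6/41) - 422*(-1/15810) = 26724/41 + 211/7905 = 211261871/324105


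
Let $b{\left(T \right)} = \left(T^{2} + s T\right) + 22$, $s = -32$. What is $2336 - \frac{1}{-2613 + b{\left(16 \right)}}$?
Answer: $\frac{6650593}{2847} \approx 2336.0$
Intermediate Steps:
$b{\left(T \right)} = 22 + T^{2} - 32 T$ ($b{\left(T \right)} = \left(T^{2} - 32 T\right) + 22 = 22 + T^{2} - 32 T$)
$2336 - \frac{1}{-2613 + b{\left(16 \right)}} = 2336 - \frac{1}{-2613 + \left(22 + 16^{2} - 512\right)} = 2336 - \frac{1}{-2613 + \left(22 + 256 - 512\right)} = 2336 - \frac{1}{-2613 - 234} = 2336 - \frac{1}{-2847} = 2336 - - \frac{1}{2847} = 2336 + \frac{1}{2847} = \frac{6650593}{2847}$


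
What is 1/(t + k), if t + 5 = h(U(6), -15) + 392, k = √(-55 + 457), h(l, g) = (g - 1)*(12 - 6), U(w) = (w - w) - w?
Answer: 97/28093 - √402/84279 ≈ 0.0032149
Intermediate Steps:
U(w) = -w (U(w) = 0 - w = -w)
h(l, g) = -6 + 6*g (h(l, g) = (-1 + g)*6 = -6 + 6*g)
k = √402 ≈ 20.050
t = 291 (t = -5 + ((-6 + 6*(-15)) + 392) = -5 + ((-6 - 90) + 392) = -5 + (-96 + 392) = -5 + 296 = 291)
1/(t + k) = 1/(291 + √402)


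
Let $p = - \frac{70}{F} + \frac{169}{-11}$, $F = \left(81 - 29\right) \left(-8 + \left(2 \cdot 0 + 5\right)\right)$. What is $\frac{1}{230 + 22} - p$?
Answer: $\frac{537617}{36036} \approx 14.919$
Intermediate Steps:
$F = -156$ ($F = 52 \left(-8 + \left(0 + 5\right)\right) = 52 \left(-8 + 5\right) = 52 \left(-3\right) = -156$)
$p = - \frac{12797}{858}$ ($p = - \frac{70}{-156} + \frac{169}{-11} = \left(-70\right) \left(- \frac{1}{156}\right) + 169 \left(- \frac{1}{11}\right) = \frac{35}{78} - \frac{169}{11} = - \frac{12797}{858} \approx -14.915$)
$\frac{1}{230 + 22} - p = \frac{1}{230 + 22} - - \frac{12797}{858} = \frac{1}{252} + \frac{12797}{858} = \frac{537617}{36036}$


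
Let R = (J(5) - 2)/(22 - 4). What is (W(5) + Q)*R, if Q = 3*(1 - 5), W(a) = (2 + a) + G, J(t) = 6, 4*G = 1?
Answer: -19/18 ≈ -1.0556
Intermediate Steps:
G = ¼ (G = (¼)*1 = ¼ ≈ 0.25000)
W(a) = 9/4 + a (W(a) = (2 + a) + ¼ = 9/4 + a)
R = 2/9 (R = (6 - 2)/(22 - 4) = 4/18 = 4*(1/18) = 2/9 ≈ 0.22222)
Q = -12 (Q = 3*(-4) = -12)
(W(5) + Q)*R = ((9/4 + 5) - 12)*(2/9) = (29/4 - 12)*(2/9) = -19/4*2/9 = -19/18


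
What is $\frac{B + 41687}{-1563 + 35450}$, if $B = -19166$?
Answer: $\frac{22521}{33887} \approx 0.66459$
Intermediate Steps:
$\frac{B + 41687}{-1563 + 35450} = \frac{-19166 + 41687}{-1563 + 35450} = \frac{22521}{33887}$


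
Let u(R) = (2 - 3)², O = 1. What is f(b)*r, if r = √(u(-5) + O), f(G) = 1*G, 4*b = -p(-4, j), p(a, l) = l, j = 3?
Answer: -3*√2/4 ≈ -1.0607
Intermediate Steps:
b = -¾ (b = (-1*3)/4 = (¼)*(-3) = -¾ ≈ -0.75000)
f(G) = G
u(R) = 1 (u(R) = (-1)² = 1)
r = √2 (r = √(1 + 1) = √2 ≈ 1.4142)
f(b)*r = -3*√2/4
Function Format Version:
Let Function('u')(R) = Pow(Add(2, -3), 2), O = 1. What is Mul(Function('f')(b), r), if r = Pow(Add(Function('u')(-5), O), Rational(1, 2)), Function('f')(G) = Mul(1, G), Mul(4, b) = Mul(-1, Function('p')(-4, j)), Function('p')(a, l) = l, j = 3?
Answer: Mul(Rational(-3, 4), Pow(2, Rational(1, 2))) ≈ -1.0607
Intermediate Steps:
b = Rational(-3, 4) (b = Mul(Rational(1, 4), Mul(-1, 3)) = Mul(Rational(1, 4), -3) = Rational(-3, 4) ≈ -0.75000)
Function('f')(G) = G
Function('u')(R) = 1 (Function('u')(R) = Pow(-1, 2) = 1)
r = Pow(2, Rational(1, 2)) (r = Pow(Add(1, 1), Rational(1, 2)) = Pow(2, Rational(1, 2)) ≈ 1.4142)
Mul(Function('f')(b), r) = Mul(Rational(-3, 4), Pow(2, Rational(1, 2)))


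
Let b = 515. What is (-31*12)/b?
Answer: -372/515 ≈ -0.72233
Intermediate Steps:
(-31*12)/b = -31*12/515 = -372*1/515 = -372/515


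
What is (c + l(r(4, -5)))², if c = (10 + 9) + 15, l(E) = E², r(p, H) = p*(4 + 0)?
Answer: 84100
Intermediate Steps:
r(p, H) = 4*p (r(p, H) = p*4 = 4*p)
c = 34 (c = 19 + 15 = 34)
(c + l(r(4, -5)))² = (34 + (4*4)²)² = (34 + 16²)² = (34 + 256)² = 290² = 84100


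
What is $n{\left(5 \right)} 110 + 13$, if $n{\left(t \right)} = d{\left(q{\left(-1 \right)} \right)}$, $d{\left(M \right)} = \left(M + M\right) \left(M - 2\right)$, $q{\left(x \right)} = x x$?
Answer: $-207$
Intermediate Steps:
$q{\left(x \right)} = x^{2}$
$d{\left(M \right)} = 2 M \left(-2 + M\right)$
$n{\left(t \right)} = -2$ ($n{\left(t \right)} = 2 \left(-1\right)^{2} \left(-2 + \left(-1\right)^{2}\right) = 2 \cdot 1 \left(-2 + 1\right) = 2 \cdot 1 \left(-1\right) = -2$)
$n{\left(5 \right)} 110 + 13 = \left(-2\right) 110 + 13 = -220 + 13 = -207$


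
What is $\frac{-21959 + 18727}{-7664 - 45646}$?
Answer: $\frac{1616}{26655} \approx 0.060627$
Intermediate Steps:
$\frac{-21959 + 18727}{-7664 - 45646} = - \frac{3232}{-53310} = \left(-3232\right) \left(- \frac{1}{53310}\right) = \frac{1616}{26655}$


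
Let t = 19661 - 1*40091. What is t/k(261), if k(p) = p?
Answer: -2270/29 ≈ -78.276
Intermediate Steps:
t = -20430 (t = 19661 - 40091 = -20430)
t/k(261) = -20430/261 = -20430*1/261 = -2270/29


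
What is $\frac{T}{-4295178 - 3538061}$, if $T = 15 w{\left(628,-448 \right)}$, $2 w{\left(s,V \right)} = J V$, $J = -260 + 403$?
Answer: $\frac{480480}{7833239} \approx 0.061339$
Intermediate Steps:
$J = 143$
$w{\left(s,V \right)} = \frac{143 V}{2}$
$T = -480480$ ($T = 15 \cdot \frac{143}{2} \left(-448\right) = 15 \left(-32032\right) = -480480$)
$\frac{T}{-4295178 - 3538061} = - \frac{480480}{-4295178 - 3538061} = - \frac{480480}{-7833239} = \left(-480480\right) \left(- \frac{1}{7833239}\right) = \frac{480480}{7833239}$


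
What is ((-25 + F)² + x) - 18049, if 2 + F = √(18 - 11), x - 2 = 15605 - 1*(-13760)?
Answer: 12054 - 54*√7 ≈ 11911.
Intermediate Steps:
x = 29367 (x = 2 + (15605 - 1*(-13760)) = 2 + (15605 + 13760) = 2 + 29365 = 29367)
F = -2 + √7 (F = -2 + √(18 - 11) = -2 + √7 ≈ 0.64575)
((-25 + F)² + x) - 18049 = ((-25 + (-2 + √7))² + 29367) - 18049 = ((-27 + √7)² + 29367) - 18049 = (29367 + (-27 + √7)²) - 18049 = 11318 + (-27 + √7)²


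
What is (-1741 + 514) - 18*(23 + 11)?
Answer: -1839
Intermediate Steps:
(-1741 + 514) - 18*(23 + 11) = -1227 - 18*34 = -1227 - 612 = -1839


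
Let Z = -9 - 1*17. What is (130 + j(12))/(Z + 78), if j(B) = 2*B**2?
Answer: 209/26 ≈ 8.0385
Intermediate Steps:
Z = -26 (Z = -9 - 17 = -26)
(130 + j(12))/(Z + 78) = (130 + 2*12**2)/(-26 + 78) = (130 + 2*144)/52 = (130 + 288)*(1/52) = 418*(1/52) = 209/26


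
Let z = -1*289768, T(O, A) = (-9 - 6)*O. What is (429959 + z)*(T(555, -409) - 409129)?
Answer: -58523293714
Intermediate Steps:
T(O, A) = -15*O
z = -289768
(429959 + z)*(T(555, -409) - 409129) = (429959 - 289768)*(-15*555 - 409129) = 140191*(-8325 - 409129) = 140191*(-417454) = -58523293714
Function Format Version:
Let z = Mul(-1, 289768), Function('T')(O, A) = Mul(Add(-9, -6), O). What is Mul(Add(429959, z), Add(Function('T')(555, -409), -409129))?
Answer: -58523293714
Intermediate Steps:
Function('T')(O, A) = Mul(-15, O)
z = -289768
Mul(Add(429959, z), Add(Function('T')(555, -409), -409129)) = Mul(Add(429959, -289768), Add(Mul(-15, 555), -409129)) = Mul(140191, Add(-8325, -409129)) = Mul(140191, -417454) = -58523293714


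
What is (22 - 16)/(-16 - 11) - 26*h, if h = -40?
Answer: 9358/9 ≈ 1039.8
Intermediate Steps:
(22 - 16)/(-16 - 11) - 26*h = (22 - 16)/(-16 - 11) - 26*(-40) = 6/(-27) + 1040 = 6*(-1/27) + 1040 = -2/9 + 1040 = 9358/9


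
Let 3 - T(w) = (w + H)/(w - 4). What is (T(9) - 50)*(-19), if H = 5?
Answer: 4731/5 ≈ 946.20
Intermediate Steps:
T(w) = 3 - (5 + w)/(-4 + w) (T(w) = 3 - (w + 5)/(w - 4) = 3 - (5 + w)/(-4 + w))
(T(9) - 50)*(-19) = ((-17 + 2*9)/(-4 + 9) - 50)*(-19) = ((-17 + 18)/5 - 50)*(-19) = ((1/5)*1 - 50)*(-19) = (1/5 - 50)*(-19) = -249/5*(-19) = 4731/5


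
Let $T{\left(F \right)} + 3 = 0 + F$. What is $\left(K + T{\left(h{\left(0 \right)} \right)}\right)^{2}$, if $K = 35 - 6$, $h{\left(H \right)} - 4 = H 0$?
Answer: $900$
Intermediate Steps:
$h{\left(H \right)} = 4$ ($h{\left(H \right)} = 4 + H 0 = 4 + 0 = 4$)
$T{\left(F \right)} = -3 + F$ ($T{\left(F \right)} = -3 + \left(0 + F\right) = -3 + F$)
$K = 29$
$\left(K + T{\left(h{\left(0 \right)} \right)}\right)^{2} = \left(29 + \left(-3 + 4\right)\right)^{2} = \left(29 + 1\right)^{2} = 30^{2} = 900$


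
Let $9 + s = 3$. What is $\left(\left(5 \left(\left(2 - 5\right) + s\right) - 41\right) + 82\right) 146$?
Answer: $-584$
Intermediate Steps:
$s = -6$ ($s = -9 + 3 = -6$)
$\left(\left(5 \left(\left(2 - 5\right) + s\right) - 41\right) + 82\right) 146 = \left(\left(5 \left(\left(2 - 5\right) - 6\right) - 41\right) + 82\right) 146 = \left(\left(5 \left(-3 - 6\right) - 41\right) + 82\right) 146 = \left(\left(5 \left(-9\right) - 41\right) + 82\right) 146 = \left(\left(-45 - 41\right) + 82\right) 146 = \left(-86 + 82\right) 146 = \left(-4\right) 146 = -584$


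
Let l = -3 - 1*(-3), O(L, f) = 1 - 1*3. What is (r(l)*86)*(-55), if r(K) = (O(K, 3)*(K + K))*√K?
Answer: 0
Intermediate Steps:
O(L, f) = -2 (O(L, f) = 1 - 3 = -2)
l = 0 (l = -3 + 3 = 0)
r(K) = -4*K^(3/2) (r(K) = (-2*(K + K))*√K = (-4*K)*√K = -4*K^(3/2))
(r(l)*86)*(-55) = (-4*0^(3/2)*86)*(-55) = (-4*0*86)*(-55) = (0*86)*(-55) = 0*(-55) = 0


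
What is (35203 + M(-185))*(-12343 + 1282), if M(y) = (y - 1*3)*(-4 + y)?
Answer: -782399835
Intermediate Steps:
M(y) = (-4 + y)*(-3 + y) (M(y) = (y - 3)*(-4 + y) = (-3 + y)*(-4 + y) = (-4 + y)*(-3 + y))
(35203 + M(-185))*(-12343 + 1282) = (35203 + (12 + (-185)**2 - 7*(-185)))*(-12343 + 1282) = (35203 + (12 + 34225 + 1295))*(-11061) = (35203 + 35532)*(-11061) = 70735*(-11061) = -782399835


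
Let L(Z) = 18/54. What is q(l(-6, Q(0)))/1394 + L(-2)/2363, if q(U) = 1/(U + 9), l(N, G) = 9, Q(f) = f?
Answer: 631/3487788 ≈ 0.00018092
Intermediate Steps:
L(Z) = 1/3 (L(Z) = 18*(1/54) = 1/3)
q(U) = 1/(9 + U)
q(l(-6, Q(0)))/1394 + L(-2)/2363 = 1/((9 + 9)*1394) + (1/3)/2363 = (1/1394)/18 + (1/3)*(1/2363) = (1/18)*(1/1394) + 1/7089 = 1/25092 + 1/7089 = 631/3487788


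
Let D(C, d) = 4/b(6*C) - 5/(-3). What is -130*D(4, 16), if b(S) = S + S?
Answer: -455/2 ≈ -227.50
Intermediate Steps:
b(S) = 2*S
D(C, d) = 5/3 + 1/(3*C) (D(C, d) = 4/((2*(6*C))) - 5/(-3) = 4/((12*C)) - 5*(-⅓) = 4*(1/(12*C)) + 5/3 = 1/(3*C) + 5/3 = 5/3 + 1/(3*C))
-130*D(4, 16) = -130*(1 + 5*4)/(3*4) = -130*(1 + 20)/(3*4) = -130*21/(3*4) = -130*7/4 = -455/2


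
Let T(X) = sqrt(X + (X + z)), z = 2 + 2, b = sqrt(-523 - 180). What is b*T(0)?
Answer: 2*I*sqrt(703) ≈ 53.028*I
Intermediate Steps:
b = I*sqrt(703) (b = sqrt(-703) = I*sqrt(703) ≈ 26.514*I)
z = 4
T(X) = sqrt(4 + 2*X) (T(X) = sqrt(X + (X + 4)) = sqrt(X + (4 + X)) = sqrt(4 + 2*X))
b*T(0) = (I*sqrt(703))*sqrt(4 + 2*0) = (I*sqrt(703))*sqrt(4 + 0) = (I*sqrt(703))*sqrt(4) = (I*sqrt(703))*2 = 2*I*sqrt(703)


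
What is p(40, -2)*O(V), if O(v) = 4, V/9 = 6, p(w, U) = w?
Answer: 160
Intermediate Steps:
V = 54 (V = 9*6 = 54)
p(40, -2)*O(V) = 40*4 = 160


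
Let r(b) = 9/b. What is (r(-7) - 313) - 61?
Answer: -2627/7 ≈ -375.29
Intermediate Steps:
(r(-7) - 313) - 61 = (9/(-7) - 313) - 61 = (9*(-1/7) - 313) - 61 = (-9/7 - 313) - 61 = -2200/7 - 61 = -2627/7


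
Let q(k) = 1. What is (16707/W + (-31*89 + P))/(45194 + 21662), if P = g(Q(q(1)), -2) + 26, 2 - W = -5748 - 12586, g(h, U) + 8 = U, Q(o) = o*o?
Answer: -16759647/408623872 ≈ -0.041015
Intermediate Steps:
Q(o) = o**2
g(h, U) = -8 + U
W = 18336 (W = 2 - (-5748 - 12586) = 2 - 1*(-18334) = 2 + 18334 = 18336)
P = 16 (P = (-8 - 2) + 26 = -10 + 26 = 16)
(16707/W + (-31*89 + P))/(45194 + 21662) = (16707/18336 + (-31*89 + 16))/(45194 + 21662) = (16707*(1/18336) + (-2759 + 16))/66856 = (5569/6112 - 2743)*(1/66856) = -16759647/6112*1/66856 = -16759647/408623872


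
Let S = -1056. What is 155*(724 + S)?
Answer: -51460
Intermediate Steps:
155*(724 + S) = 155*(724 - 1056) = 155*(-332) = -51460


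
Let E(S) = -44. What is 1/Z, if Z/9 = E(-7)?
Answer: -1/396 ≈ -0.0025253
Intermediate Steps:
Z = -396 (Z = 9*(-44) = -396)
1/Z = 1/(-396) = -1/396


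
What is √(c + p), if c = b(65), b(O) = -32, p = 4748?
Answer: 6*√131 ≈ 68.673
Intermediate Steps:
c = -32
√(c + p) = √(-32 + 4748) = √4716 = 6*√131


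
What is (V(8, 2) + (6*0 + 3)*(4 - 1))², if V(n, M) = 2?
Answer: 121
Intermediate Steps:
(V(8, 2) + (6*0 + 3)*(4 - 1))² = (2 + (6*0 + 3)*(4 - 1))² = (2 + (0 + 3)*3)² = (2 + 3*3)² = (2 + 9)² = 11² = 121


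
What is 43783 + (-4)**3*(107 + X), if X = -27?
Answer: 38663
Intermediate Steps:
43783 + (-4)**3*(107 + X) = 43783 + (-4)**3*(107 - 27) = 43783 - 64*80 = 43783 - 5120 = 38663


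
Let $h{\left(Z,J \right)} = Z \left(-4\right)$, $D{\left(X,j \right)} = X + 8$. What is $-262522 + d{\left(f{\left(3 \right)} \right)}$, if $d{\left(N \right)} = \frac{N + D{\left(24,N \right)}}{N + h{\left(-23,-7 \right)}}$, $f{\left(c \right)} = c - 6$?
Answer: $- \frac{23364429}{89} \approx -2.6252 \cdot 10^{5}$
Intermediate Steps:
$f{\left(c \right)} = -6 + c$ ($f{\left(c \right)} = c - 6 = -6 + c$)
$D{\left(X,j \right)} = 8 + X$
$h{\left(Z,J \right)} = - 4 Z$
$d{\left(N \right)} = \frac{32 + N}{92 + N}$ ($d{\left(N \right)} = \frac{N + \left(8 + 24\right)}{N - -92} = \frac{N + 32}{N + 92} = \frac{32 + N}{92 + N}$)
$-262522 + d{\left(f{\left(3 \right)} \right)} = -262522 + \frac{32 + \left(-6 + 3\right)}{92 + \left(-6 + 3\right)} = -262522 + \frac{32 - 3}{92 - 3} = -262522 + \frac{1}{89} \cdot 29 = -262522 + \frac{29}{89} = - \frac{23364429}{89}$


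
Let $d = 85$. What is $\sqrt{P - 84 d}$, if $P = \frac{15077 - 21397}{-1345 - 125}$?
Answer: $\frac{2 i \sqrt{786711}}{21} \approx 84.473 i$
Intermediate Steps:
$P = \frac{632}{147}$ ($P = - \frac{6320}{-1470} = \left(-6320\right) \left(- \frac{1}{1470}\right) = \frac{632}{147} \approx 4.2993$)
$\sqrt{P - 84 d} = \sqrt{\frac{632}{147} - 7140} = \sqrt{- \frac{1048948}{147}} = \frac{2 i \sqrt{786711}}{21}$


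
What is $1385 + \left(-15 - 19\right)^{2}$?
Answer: $2541$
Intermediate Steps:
$1385 + \left(-15 - 19\right)^{2} = 1385 + \left(-34\right)^{2} = 1385 + 1156 = 2541$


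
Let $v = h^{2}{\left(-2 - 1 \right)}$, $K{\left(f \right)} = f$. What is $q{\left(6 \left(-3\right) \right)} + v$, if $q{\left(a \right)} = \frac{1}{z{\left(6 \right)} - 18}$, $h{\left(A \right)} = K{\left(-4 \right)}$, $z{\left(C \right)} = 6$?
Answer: $\frac{191}{12} \approx 15.917$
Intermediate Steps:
$h{\left(A \right)} = -4$
$v = 16$ ($v = \left(-4\right)^{2} = 16$)
$q{\left(a \right)} = - \frac{1}{12}$ ($q{\left(a \right)} = \frac{1}{6 - 18} = \frac{1}{-12} = - \frac{1}{12}$)
$q{\left(6 \left(-3\right) \right)} + v = - \frac{1}{12} + 16 = \frac{191}{12}$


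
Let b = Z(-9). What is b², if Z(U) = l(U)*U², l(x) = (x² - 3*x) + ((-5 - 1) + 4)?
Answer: 73719396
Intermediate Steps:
l(x) = -2 + x² - 3*x (l(x) = (x² - 3*x) + (-6 + 4) = (x² - 3*x) - 2 = -2 + x² - 3*x)
Z(U) = U²*(-2 + U² - 3*U) (Z(U) = (-2 + U² - 3*U)*U² = U²*(-2 + U² - 3*U))
b = 8586 (b = (-9)²*(-2 + (-9)² - 3*(-9)) = 81*(-2 + 81 + 27) = 81*106 = 8586)
b² = 8586² = 73719396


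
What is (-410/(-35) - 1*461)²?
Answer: 9891025/49 ≈ 2.0186e+5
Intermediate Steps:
(-410/(-35) - 1*461)² = (-410*(-1/35) - 461)² = (82/7 - 461)² = (-3145/7)² = 9891025/49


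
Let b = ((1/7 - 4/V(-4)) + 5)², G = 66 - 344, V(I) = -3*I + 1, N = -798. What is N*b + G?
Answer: -22399274/1183 ≈ -18934.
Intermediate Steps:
V(I) = 1 - 3*I
G = -278
b = 193600/8281 (b = ((1/7 - 4/(1 - 3*(-4))) + 5)² = ((1*(⅐) - 4/(1 + 12)) + 5)² = ((⅐ - 4/13) + 5)² = (-15/91 + 5)² = (440/91)² = 193600/8281 ≈ 23.379)
N*b + G = -798*193600/8281 - 278 = -22070400/1183 - 278 = -22399274/1183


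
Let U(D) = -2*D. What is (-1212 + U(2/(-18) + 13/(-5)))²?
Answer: 2948055616/2025 ≈ 1.4558e+6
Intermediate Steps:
(-1212 + U(2/(-18) + 13/(-5)))² = (-1212 - 2*(2/(-18) + 13/(-5)))² = (-1212 - 2*(2*(-1/18) + 13*(-⅕)))² = (-1212 - 2*(-⅑ - 13/5))² = (-1212 - 2*(-122/45))² = (-1212 + 244/45)² = (-54296/45)² = 2948055616/2025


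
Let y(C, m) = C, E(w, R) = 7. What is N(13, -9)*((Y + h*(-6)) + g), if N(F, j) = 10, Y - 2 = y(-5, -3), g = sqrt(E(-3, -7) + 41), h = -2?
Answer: 90 + 40*sqrt(3) ≈ 159.28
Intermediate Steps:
g = 4*sqrt(3) (g = sqrt(7 + 41) = sqrt(48) = 4*sqrt(3) ≈ 6.9282)
Y = -3 (Y = 2 - 5 = -3)
N(13, -9)*((Y + h*(-6)) + g) = 10*((-3 - 2*(-6)) + 4*sqrt(3)) = 10*((-3 + 12) + 4*sqrt(3)) = 10*(9 + 4*sqrt(3)) = 90 + 40*sqrt(3)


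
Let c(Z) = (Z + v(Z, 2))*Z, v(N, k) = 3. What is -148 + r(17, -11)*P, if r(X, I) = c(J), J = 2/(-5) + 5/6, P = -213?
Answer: -139469/300 ≈ -464.90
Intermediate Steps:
J = 13/30 (J = 2*(-⅕) + 5*(⅙) = -⅖ + ⅚ = 13/30 ≈ 0.43333)
c(Z) = Z*(3 + Z) (c(Z) = (Z + 3)*Z = (3 + Z)*Z = Z*(3 + Z))
r(X, I) = 1339/900 (r(X, I) = 13*(3 + 13/30)/30 = (13/30)*(103/30) = 1339/900)
-148 + r(17, -11)*P = -148 + (1339/900)*(-213) = -148 - 95069/300 = -139469/300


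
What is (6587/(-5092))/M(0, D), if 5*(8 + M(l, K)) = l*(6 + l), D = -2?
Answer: 6587/40736 ≈ 0.16170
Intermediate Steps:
M(l, K) = -8 + l*(6 + l)/5 (M(l, K) = -8 + (l*(6 + l))/5 = -8 + l*(6 + l)/5)
(6587/(-5092))/M(0, D) = (6587/(-5092))/(-8 + (⅕)*0² + (6/5)*0) = (6587*(-1/5092))/(-8 + (⅕)*0 + 0) = -6587/(5092*(-8 + 0 + 0)) = -6587/5092/(-8) = -6587/5092*(-⅛) = 6587/40736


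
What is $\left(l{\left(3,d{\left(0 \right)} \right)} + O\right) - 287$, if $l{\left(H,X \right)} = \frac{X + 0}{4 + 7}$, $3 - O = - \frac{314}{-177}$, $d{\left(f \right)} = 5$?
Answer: $- \frac{555517}{1947} \approx -285.32$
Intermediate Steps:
$O = \frac{217}{177}$ ($O = 3 - - \frac{314}{-177} = 3 - \left(-314\right) \left(- \frac{1}{177}\right) = 3 - \frac{314}{177} = \frac{217}{177} \approx 1.226$)
$l{\left(H,X \right)} = \frac{X}{11}$
$\left(l{\left(3,d{\left(0 \right)} \right)} + O\right) - 287 = \left(\frac{1}{11} \cdot 5 + \frac{217}{177}\right) - 287 = \left(\frac{5}{11} + \frac{217}{177}\right) - 287 = \frac{3272}{1947} - 287 = - \frac{555517}{1947}$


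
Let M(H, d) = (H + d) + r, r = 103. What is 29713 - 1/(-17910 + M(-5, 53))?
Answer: 527673168/17759 ≈ 29713.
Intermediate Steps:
M(H, d) = 103 + H + d (M(H, d) = (H + d) + 103 = 103 + H + d)
29713 - 1/(-17910 + M(-5, 53)) = 29713 - 1/(-17910 + (103 - 5 + 53)) = 29713 - 1/(-17910 + 151) = 29713 - 1/(-17759) = 29713 - 1*(-1/17759) = 29713 + 1/17759 = 527673168/17759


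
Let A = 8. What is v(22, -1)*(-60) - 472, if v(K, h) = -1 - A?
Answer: 68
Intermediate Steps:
v(K, h) = -9 (v(K, h) = -1 - 1*8 = -1 - 8 = -9)
v(22, -1)*(-60) - 472 = -9*(-60) - 472 = 540 - 472 = 68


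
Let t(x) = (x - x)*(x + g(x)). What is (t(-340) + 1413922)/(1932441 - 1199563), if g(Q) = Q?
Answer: 706961/366439 ≈ 1.9293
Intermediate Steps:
t(x) = 0 (t(x) = (x - x)*(x + x) = 0*(2*x) = 0)
(t(-340) + 1413922)/(1932441 - 1199563) = (0 + 1413922)/(1932441 - 1199563) = 1413922/732878 = 1413922*(1/732878) = 706961/366439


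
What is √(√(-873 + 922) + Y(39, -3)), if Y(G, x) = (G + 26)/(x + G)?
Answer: √317/6 ≈ 2.9674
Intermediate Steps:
Y(G, x) = (26 + G)/(G + x)
√(√(-873 + 922) + Y(39, -3)) = √(√(-873 + 922) + (26 + 39)/(39 - 3)) = √(√49 + 65/36) = √(7 + (1/36)*65) = √(7 + 65/36) = √(317/36) = √317/6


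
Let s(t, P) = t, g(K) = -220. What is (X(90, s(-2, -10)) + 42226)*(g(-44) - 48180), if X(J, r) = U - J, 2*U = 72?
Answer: -2041124800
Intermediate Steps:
U = 36 (U = (½)*72 = 36)
X(J, r) = 36 - J
(X(90, s(-2, -10)) + 42226)*(g(-44) - 48180) = ((36 - 1*90) + 42226)*(-220 - 48180) = ((36 - 90) + 42226)*(-48400) = (-54 + 42226)*(-48400) = 42172*(-48400) = -2041124800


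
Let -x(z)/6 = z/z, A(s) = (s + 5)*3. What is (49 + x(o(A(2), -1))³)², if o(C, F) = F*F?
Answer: 27889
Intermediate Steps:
A(s) = 15 + 3*s (A(s) = (5 + s)*3 = 15 + 3*s)
o(C, F) = F²
x(z) = -6 (x(z) = -6*z/z = -6*1 = -6)
(49 + x(o(A(2), -1))³)² = (49 + (-6)³)² = (49 - 216)² = (-167)² = 27889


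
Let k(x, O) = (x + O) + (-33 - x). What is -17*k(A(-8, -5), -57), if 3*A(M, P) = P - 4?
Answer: 1530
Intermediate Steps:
A(M, P) = -4/3 + P/3 (A(M, P) = (P - 4)/3 = (-4 + P)/3 = -4/3 + P/3)
k(x, O) = -33 + O (k(x, O) = (O + x) + (-33 - x) = -33 + O)
-17*k(A(-8, -5), -57) = -17*(-33 - 57) = -17*(-90) = 1530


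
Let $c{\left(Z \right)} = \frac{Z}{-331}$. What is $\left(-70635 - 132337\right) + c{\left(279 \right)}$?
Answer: $- \frac{67184011}{331} \approx -2.0297 \cdot 10^{5}$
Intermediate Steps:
$c{\left(Z \right)} = - \frac{Z}{331}$ ($c{\left(Z \right)} = Z \left(- \frac{1}{331}\right) = - \frac{Z}{331}$)
$\left(-70635 - 132337\right) + c{\left(279 \right)} = \left(-70635 - 132337\right) - \frac{279}{331} = -202972 - \frac{279}{331} = - \frac{67184011}{331}$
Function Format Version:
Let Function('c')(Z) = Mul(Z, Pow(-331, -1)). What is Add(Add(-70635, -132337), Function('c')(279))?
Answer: Rational(-67184011, 331) ≈ -2.0297e+5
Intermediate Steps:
Function('c')(Z) = Mul(Rational(-1, 331), Z) (Function('c')(Z) = Mul(Z, Rational(-1, 331)) = Mul(Rational(-1, 331), Z))
Add(Add(-70635, -132337), Function('c')(279)) = Add(Add(-70635, -132337), Mul(Rational(-1, 331), 279)) = Add(-202972, Rational(-279, 331)) = Rational(-67184011, 331)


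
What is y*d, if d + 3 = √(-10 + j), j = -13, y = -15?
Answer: 45 - 15*I*√23 ≈ 45.0 - 71.938*I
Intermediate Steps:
d = -3 + I*√23 (d = -3 + √(-10 - 13) = -3 + √(-23) = -3 + I*√23 ≈ -3.0 + 4.7958*I)
y*d = -15*(-3 + I*√23) = 45 - 15*I*√23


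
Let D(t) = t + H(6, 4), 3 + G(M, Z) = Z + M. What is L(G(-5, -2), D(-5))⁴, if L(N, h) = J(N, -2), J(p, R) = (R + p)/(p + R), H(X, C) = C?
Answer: 1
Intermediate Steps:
J(p, R) = 1 (J(p, R) = (R + p)/(R + p) = 1)
G(M, Z) = -3 + M + Z (G(M, Z) = -3 + (Z + M) = -3 + (M + Z) = -3 + M + Z)
D(t) = 4 + t (D(t) = t + 4 = 4 + t)
L(N, h) = 1
L(G(-5, -2), D(-5))⁴ = 1⁴ = 1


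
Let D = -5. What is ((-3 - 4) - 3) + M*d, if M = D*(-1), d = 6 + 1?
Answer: 25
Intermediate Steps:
d = 7
M = 5 (M = -5*(-1) = 5)
((-3 - 4) - 3) + M*d = ((-3 - 4) - 3) + 5*7 = (-7 - 3) + 35 = -10 + 35 = 25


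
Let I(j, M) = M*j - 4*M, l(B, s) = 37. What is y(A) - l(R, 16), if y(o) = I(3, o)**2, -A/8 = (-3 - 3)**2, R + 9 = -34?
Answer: 82907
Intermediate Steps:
R = -43 (R = -9 - 34 = -43)
A = -288 (A = -8*(-3 - 3)**2 = -8*(-6)**2 = -8*36 = -288)
I(j, M) = -4*M + M*j
y(o) = o**2 (y(o) = (o*(-4 + 3))**2 = (o*(-1))**2 = (-o)**2 = o**2)
y(A) - l(R, 16) = (-288)**2 - 1*37 = 82944 - 37 = 82907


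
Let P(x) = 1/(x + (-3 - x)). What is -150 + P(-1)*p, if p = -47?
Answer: -403/3 ≈ -134.33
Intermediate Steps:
P(x) = -1/3 (P(x) = 1/(-3) = -1/3)
-150 + P(-1)*p = -150 - 1/3*(-47) = -150 + 47/3 = -403/3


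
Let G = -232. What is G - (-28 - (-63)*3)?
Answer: -393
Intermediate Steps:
G - (-28 - (-63)*3) = -232 - (-28 - (-63)*3) = -232 - (-28 - 21*(-9)) = -232 - (-28 + 189) = -232 - 1*161 = -232 - 161 = -393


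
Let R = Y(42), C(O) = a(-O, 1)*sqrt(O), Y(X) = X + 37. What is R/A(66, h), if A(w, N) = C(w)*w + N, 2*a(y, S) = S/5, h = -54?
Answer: -1975/19 - 4345*sqrt(66)/342 ≈ -207.16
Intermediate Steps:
a(y, S) = S/10 (a(y, S) = (S/5)/2 = S/10)
Y(X) = 37 + X
C(O) = sqrt(O)/10 (C(O) = ((1/10)*1)*sqrt(O) = sqrt(O)/10)
A(w, N) = N + w**(3/2)/10 (A(w, N) = (sqrt(w)/10)*w + N = w**(3/2)/10 + N = N + w**(3/2)/10)
R = 79 (R = 37 + 42 = 79)
R/A(66, h) = 79/(-54 + 66**(3/2)/10) = 79/(-54 + (66*sqrt(66))/10) = 79/(-54 + 33*sqrt(66)/5)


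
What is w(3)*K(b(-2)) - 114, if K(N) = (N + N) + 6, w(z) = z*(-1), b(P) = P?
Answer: -120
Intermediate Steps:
w(z) = -z
K(N) = 6 + 2*N (K(N) = 2*N + 6 = 6 + 2*N)
w(3)*K(b(-2)) - 114 = (-1*3)*(6 + 2*(-2)) - 114 = -3*(6 - 4) - 114 = -3*2 - 114 = -6 - 114 = -120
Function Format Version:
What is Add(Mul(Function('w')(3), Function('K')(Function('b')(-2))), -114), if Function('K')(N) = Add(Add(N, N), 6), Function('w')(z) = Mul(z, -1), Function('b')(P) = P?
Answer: -120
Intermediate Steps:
Function('w')(z) = Mul(-1, z)
Function('K')(N) = Add(6, Mul(2, N)) (Function('K')(N) = Add(Mul(2, N), 6) = Add(6, Mul(2, N)))
Add(Mul(Function('w')(3), Function('K')(Function('b')(-2))), -114) = Add(Mul(Mul(-1, 3), Add(6, Mul(2, -2))), -114) = Add(Mul(-3, Add(6, -4)), -114) = Add(Mul(-3, 2), -114) = Add(-6, -114) = -120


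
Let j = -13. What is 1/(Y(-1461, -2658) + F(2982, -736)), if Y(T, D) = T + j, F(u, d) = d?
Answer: -1/2210 ≈ -0.00045249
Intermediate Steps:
Y(T, D) = -13 + T (Y(T, D) = T - 13 = -13 + T)
1/(Y(-1461, -2658) + F(2982, -736)) = 1/((-13 - 1461) - 736) = 1/(-1474 - 736) = 1/(-2210) = -1/2210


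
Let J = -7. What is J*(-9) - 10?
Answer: 53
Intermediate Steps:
J*(-9) - 10 = -7*(-9) - 10 = 63 - 10 = 53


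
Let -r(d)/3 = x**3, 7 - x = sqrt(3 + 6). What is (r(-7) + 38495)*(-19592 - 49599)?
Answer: -2650222873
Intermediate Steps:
x = 4 (x = 7 - sqrt(3 + 6) = 7 - sqrt(9) = 7 - 1*3 = 7 - 3 = 4)
r(d) = -192 (r(d) = -3*4**3 = -3*64 = -192)
(r(-7) + 38495)*(-19592 - 49599) = (-192 + 38495)*(-19592 - 49599) = 38303*(-69191) = -2650222873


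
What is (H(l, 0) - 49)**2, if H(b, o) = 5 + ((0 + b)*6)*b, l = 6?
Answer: 29584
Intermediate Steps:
H(b, o) = 5 + 6*b**2 (H(b, o) = 5 + (b*6)*b = 5 + (6*b)*b = 5 + 6*b**2)
(H(l, 0) - 49)**2 = ((5 + 6*6**2) - 49)**2 = ((5 + 6*36) - 49)**2 = ((5 + 216) - 49)**2 = (221 - 49)**2 = 172**2 = 29584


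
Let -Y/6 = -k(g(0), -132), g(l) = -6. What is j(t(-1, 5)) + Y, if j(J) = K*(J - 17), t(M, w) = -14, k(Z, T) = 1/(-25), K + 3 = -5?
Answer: 6194/25 ≈ 247.76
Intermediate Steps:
K = -8 (K = -3 - 5 = -8)
k(Z, T) = -1/25
j(J) = 136 - 8*J (j(J) = -8*(J - 17) = -8*(-17 + J) = 136 - 8*J)
Y = -6/25 (Y = -(-6)*(-1)/25 = -6*1/25 = -6/25 ≈ -0.24000)
j(t(-1, 5)) + Y = (136 - 8*(-14)) - 6/25 = (136 + 112) - 6/25 = 248 - 6/25 = 6194/25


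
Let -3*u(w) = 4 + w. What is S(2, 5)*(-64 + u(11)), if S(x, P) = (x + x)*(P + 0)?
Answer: -1380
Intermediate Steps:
S(x, P) = 2*P*x (S(x, P) = (2*x)*P = 2*P*x)
u(w) = -4/3 - w/3 (u(w) = -(4 + w)/3 = -4/3 - w/3)
S(2, 5)*(-64 + u(11)) = (2*5*2)*(-64 + (-4/3 - ⅓*11)) = 20*(-64 + (-4/3 - 11/3)) = 20*(-64 - 5) = 20*(-69) = -1380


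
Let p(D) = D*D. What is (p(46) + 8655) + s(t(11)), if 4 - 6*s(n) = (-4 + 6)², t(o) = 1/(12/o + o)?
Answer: 10771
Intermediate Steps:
t(o) = 1/(o + 12/o)
s(n) = 0 (s(n) = ⅔ - (-4 + 6)²/6 = ⅔ - ⅙*2² = ⅔ - ⅙*4 = ⅔ - ⅔ = 0)
p(D) = D²
(p(46) + 8655) + s(t(11)) = (46² + 8655) + 0 = (2116 + 8655) + 0 = 10771 + 0 = 10771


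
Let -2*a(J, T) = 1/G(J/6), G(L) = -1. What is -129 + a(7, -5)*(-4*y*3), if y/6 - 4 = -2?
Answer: -201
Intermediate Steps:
y = 12 (y = 24 + 6*(-2) = 24 - 12 = 12)
a(J, T) = ½ (a(J, T) = -½/(-1) = -½*(-1) = ½)
-129 + a(7, -5)*(-4*y*3) = -129 + (-4*12*3)/2 = -129 + (-48*3)/2 = -129 + (½)*(-144) = -129 - 72 = -201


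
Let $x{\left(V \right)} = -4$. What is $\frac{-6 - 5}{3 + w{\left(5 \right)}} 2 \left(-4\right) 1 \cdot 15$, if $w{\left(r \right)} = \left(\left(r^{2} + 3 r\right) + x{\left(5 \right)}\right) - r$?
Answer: $\frac{660}{17} \approx 38.824$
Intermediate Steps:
$w{\left(r \right)} = -4 + r^{2} + 2 r$ ($w{\left(r \right)} = \left(\left(r^{2} + 3 r\right) - 4\right) - r = \left(-4 + r^{2} + 3 r\right) - r = -4 + r^{2} + 2 r$)
$\frac{-6 - 5}{3 + w{\left(5 \right)}} 2 \left(-4\right) 1 \cdot 15 = \frac{-6 - 5}{3 + \left(-4 + 5^{2} + 2 \cdot 5\right)} 2 \left(-4\right) 1 \cdot 15 = - \frac{11}{3 + \left(-4 + 25 + 10\right)} \left(\left(-8\right) 1\right) 15 = - \frac{11}{3 + 31} \left(-8\right) 15 = - \frac{11}{34} \left(-8\right) 15 = \left(-11\right) \frac{1}{34} \left(-8\right) 15 = \left(- \frac{11}{34}\right) \left(-8\right) 15 = \frac{44}{17} \cdot 15 = \frac{660}{17}$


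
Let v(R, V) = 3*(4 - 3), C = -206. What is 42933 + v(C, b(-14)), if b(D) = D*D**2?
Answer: 42936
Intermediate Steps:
b(D) = D**3
v(R, V) = 3 (v(R, V) = 3*1 = 3)
42933 + v(C, b(-14)) = 42933 + 3 = 42936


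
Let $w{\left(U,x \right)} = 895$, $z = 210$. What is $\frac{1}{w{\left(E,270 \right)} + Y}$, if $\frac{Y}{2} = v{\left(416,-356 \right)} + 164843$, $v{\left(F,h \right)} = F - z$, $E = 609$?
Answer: $\frac{1}{330993} \approx 3.0212 \cdot 10^{-6}$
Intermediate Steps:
$v{\left(F,h \right)} = -210 + F$ ($v{\left(F,h \right)} = F - 210 = -210 + F$)
$Y = 330098$ ($Y = 2 \left(\left(-210 + 416\right) + 164843\right) = 2 \left(206 + 164843\right) = 2 \cdot 165049 = 330098$)
$\frac{1}{w{\left(E,270 \right)} + Y} = \frac{1}{895 + 330098} = \frac{1}{330993}$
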